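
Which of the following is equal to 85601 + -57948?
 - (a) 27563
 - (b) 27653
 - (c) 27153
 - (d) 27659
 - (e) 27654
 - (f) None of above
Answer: b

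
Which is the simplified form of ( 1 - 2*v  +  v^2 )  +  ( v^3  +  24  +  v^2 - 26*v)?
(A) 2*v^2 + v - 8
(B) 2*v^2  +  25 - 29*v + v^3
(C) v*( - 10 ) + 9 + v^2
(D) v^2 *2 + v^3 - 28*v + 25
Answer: D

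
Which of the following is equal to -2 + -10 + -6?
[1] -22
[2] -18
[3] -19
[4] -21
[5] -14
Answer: 2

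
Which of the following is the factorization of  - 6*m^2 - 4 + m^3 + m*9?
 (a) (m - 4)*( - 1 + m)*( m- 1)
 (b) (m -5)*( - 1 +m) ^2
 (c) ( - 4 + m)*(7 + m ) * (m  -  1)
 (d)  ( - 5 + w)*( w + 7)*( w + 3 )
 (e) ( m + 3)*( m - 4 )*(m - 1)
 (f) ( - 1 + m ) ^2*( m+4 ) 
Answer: a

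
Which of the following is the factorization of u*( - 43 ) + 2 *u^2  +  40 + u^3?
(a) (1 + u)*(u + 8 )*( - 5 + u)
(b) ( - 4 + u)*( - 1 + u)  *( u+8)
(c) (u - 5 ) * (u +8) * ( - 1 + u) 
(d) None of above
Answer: c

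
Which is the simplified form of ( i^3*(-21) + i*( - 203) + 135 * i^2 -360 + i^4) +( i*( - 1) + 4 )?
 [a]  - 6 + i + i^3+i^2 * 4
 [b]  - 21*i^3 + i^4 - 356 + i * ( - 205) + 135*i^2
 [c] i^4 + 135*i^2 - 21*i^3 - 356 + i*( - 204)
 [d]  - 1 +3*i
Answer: c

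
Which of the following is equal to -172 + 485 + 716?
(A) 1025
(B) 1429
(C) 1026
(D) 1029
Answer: D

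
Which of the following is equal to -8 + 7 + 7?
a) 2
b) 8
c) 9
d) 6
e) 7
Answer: d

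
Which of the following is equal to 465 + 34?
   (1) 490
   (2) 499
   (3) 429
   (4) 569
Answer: 2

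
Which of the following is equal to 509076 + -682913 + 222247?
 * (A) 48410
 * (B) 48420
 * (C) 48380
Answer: A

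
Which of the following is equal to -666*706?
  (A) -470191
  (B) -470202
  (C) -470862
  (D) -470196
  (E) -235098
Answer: D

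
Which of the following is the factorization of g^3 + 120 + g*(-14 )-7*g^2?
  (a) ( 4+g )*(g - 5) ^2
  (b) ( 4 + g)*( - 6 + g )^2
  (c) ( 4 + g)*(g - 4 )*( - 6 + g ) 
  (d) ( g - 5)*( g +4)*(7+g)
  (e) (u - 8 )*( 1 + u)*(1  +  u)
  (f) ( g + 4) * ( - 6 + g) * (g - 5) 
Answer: f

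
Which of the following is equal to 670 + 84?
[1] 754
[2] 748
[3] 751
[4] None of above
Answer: 1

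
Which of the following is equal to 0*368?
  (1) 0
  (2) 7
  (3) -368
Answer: 1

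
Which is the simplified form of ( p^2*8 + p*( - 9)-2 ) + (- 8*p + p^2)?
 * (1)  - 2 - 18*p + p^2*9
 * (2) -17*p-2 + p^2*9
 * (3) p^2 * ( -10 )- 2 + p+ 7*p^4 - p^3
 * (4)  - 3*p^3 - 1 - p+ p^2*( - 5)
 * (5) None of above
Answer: 2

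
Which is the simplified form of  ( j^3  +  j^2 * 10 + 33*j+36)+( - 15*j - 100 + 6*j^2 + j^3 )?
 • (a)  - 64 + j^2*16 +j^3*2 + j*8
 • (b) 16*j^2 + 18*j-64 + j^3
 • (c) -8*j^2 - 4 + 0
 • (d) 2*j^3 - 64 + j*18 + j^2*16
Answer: d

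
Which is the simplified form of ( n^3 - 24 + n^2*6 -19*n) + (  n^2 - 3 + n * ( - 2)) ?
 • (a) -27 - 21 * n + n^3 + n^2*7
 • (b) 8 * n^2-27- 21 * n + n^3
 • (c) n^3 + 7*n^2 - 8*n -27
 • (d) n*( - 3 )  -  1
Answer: a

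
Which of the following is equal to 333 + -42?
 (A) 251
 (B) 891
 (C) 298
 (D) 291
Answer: D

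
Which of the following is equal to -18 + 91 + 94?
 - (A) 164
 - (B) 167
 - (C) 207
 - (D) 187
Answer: B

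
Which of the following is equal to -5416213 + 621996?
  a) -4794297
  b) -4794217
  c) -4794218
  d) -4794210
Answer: b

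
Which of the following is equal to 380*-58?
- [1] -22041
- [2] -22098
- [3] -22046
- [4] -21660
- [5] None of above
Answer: 5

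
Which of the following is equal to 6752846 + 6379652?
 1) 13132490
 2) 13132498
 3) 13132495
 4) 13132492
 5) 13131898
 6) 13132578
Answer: 2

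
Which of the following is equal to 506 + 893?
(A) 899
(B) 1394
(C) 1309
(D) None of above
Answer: D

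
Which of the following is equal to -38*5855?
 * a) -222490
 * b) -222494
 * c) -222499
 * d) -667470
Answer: a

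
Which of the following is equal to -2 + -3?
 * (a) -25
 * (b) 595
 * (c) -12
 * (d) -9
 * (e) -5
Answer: e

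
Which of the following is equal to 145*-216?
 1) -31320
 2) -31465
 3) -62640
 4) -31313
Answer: 1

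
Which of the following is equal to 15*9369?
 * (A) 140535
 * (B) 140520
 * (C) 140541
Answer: A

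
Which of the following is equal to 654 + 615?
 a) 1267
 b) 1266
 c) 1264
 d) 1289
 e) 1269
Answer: e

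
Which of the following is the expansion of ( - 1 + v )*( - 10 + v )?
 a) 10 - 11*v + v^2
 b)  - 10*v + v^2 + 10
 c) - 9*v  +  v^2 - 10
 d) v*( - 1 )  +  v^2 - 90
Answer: a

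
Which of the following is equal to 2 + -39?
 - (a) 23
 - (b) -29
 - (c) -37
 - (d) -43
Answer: c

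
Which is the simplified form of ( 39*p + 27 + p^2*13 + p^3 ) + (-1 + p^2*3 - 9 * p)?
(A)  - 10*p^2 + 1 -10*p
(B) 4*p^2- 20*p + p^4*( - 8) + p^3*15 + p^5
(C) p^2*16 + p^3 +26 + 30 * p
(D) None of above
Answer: C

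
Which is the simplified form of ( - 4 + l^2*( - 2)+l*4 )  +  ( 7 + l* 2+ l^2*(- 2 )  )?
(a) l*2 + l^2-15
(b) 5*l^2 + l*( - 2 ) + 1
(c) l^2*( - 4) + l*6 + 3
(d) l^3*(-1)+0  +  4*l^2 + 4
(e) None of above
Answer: c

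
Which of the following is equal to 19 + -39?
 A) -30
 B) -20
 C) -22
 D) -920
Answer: B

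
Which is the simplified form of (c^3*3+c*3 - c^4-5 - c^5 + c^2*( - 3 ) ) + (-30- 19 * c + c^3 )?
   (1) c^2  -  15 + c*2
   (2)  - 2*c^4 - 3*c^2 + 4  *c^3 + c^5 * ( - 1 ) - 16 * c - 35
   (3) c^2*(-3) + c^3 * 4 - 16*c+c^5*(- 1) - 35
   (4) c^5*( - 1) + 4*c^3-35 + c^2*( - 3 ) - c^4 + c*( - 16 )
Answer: 4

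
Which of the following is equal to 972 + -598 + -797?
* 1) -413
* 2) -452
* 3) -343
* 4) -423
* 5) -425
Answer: 4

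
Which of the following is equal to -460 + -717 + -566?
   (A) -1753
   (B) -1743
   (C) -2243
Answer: B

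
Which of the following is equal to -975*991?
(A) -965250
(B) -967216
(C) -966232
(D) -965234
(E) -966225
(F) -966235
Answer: E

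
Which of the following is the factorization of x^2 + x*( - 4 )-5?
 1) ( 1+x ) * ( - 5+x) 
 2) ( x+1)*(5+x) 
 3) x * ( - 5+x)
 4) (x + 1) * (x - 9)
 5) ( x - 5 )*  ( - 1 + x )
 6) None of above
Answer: 1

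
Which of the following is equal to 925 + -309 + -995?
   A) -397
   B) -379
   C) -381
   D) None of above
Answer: B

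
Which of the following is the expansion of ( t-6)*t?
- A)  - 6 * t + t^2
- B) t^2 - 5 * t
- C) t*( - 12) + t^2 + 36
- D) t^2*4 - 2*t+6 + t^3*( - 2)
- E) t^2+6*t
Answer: A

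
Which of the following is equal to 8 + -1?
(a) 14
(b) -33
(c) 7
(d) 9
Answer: c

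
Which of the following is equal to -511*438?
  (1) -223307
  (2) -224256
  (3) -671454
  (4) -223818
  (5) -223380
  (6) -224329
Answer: 4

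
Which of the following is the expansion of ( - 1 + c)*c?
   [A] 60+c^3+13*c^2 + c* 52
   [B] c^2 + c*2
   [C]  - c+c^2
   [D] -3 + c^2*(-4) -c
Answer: C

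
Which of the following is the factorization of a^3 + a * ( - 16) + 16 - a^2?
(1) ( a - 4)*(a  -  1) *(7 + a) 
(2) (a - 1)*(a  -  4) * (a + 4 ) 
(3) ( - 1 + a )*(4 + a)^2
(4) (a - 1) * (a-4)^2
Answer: 2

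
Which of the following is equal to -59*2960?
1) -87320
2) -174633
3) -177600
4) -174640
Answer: 4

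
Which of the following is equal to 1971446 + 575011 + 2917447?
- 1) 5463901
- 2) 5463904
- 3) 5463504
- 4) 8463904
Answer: 2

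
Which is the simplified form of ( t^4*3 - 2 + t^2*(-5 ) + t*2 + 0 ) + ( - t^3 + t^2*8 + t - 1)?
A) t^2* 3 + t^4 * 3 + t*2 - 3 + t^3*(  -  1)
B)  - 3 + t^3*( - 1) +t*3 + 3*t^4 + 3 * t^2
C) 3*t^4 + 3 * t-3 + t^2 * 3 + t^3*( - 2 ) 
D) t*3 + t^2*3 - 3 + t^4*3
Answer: B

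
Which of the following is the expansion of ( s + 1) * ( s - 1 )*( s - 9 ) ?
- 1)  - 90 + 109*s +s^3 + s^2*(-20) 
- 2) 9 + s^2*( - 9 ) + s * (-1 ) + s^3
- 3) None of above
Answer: 2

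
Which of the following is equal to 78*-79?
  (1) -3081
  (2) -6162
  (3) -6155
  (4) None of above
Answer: 2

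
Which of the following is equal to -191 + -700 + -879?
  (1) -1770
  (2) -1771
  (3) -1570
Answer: 1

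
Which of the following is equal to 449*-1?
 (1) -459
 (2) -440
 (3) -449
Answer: 3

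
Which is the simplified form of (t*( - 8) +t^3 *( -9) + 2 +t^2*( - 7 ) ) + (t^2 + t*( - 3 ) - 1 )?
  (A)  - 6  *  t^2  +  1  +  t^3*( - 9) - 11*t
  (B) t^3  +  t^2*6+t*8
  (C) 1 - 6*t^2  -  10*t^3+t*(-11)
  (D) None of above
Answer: A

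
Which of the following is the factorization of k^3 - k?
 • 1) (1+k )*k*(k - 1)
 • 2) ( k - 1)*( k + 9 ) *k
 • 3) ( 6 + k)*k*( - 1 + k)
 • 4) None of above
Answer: 1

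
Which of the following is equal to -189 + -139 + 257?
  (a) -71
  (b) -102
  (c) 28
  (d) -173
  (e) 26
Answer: a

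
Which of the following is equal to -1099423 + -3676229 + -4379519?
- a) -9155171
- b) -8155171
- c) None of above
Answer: a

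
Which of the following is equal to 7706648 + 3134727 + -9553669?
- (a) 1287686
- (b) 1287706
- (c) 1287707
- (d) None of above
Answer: b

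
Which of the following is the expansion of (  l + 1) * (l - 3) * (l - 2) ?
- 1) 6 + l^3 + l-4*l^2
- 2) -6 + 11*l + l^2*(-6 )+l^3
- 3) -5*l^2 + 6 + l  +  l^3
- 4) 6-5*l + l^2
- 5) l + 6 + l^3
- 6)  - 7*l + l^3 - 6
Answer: 1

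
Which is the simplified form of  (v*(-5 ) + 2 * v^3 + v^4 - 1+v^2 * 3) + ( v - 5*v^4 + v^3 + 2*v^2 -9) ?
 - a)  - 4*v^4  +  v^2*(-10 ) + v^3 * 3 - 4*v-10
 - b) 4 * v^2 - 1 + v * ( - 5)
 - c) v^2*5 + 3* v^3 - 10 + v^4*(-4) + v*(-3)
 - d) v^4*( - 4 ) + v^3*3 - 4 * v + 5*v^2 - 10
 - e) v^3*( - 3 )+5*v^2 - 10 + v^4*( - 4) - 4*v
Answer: d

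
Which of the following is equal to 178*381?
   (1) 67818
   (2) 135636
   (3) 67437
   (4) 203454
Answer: 1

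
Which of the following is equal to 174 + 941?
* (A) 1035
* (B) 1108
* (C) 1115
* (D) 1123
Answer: C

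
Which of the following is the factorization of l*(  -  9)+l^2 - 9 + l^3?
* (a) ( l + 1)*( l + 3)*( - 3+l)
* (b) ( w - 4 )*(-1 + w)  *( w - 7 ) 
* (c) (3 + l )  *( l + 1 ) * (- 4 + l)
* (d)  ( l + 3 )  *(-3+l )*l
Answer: a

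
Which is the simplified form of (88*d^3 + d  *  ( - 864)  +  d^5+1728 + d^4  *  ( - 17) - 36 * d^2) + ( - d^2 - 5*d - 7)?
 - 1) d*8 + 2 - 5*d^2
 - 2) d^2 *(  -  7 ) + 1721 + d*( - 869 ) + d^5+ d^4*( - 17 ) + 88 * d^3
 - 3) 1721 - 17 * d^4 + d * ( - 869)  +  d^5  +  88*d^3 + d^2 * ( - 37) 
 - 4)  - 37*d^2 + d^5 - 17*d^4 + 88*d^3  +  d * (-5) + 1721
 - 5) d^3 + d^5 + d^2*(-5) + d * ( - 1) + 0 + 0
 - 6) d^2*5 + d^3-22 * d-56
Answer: 3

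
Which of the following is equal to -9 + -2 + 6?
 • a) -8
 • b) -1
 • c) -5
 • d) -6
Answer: c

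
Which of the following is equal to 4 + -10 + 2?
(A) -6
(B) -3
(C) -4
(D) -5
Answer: C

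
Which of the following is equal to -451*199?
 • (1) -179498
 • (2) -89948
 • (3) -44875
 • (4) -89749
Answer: 4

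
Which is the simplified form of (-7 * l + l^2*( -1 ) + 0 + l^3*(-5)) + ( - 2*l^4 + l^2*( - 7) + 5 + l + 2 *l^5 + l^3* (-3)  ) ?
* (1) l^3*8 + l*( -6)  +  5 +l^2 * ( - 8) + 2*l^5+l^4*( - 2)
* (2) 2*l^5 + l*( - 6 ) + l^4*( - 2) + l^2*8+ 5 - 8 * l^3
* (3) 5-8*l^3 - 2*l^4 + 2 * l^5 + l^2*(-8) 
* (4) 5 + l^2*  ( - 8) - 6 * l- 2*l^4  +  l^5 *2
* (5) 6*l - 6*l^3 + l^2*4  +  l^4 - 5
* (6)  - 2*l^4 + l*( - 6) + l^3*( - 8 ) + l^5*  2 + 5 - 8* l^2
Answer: 6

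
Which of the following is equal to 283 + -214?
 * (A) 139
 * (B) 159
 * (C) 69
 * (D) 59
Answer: C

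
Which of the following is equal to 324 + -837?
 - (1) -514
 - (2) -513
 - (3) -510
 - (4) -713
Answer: 2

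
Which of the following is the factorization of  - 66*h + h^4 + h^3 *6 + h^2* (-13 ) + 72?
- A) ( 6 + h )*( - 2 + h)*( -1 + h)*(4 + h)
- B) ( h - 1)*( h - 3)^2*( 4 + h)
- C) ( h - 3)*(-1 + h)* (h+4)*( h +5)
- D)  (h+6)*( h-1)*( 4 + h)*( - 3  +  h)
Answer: D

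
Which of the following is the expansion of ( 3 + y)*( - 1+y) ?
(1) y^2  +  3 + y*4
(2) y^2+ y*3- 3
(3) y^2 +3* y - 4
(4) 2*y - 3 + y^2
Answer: 4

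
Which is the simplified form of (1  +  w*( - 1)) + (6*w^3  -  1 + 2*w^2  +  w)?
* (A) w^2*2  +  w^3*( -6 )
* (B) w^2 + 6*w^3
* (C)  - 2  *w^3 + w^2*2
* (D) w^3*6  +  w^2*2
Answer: D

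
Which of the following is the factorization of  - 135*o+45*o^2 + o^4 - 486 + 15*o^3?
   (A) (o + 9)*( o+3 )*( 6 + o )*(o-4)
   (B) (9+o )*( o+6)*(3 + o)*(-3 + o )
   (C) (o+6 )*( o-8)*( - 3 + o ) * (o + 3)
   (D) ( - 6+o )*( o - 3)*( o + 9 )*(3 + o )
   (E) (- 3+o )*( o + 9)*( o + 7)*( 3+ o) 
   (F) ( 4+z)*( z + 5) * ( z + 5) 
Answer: B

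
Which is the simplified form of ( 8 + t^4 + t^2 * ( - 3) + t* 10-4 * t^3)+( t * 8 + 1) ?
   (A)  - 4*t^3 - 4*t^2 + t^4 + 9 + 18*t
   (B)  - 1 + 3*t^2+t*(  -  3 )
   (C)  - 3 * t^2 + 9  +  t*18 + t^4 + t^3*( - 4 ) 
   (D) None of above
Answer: C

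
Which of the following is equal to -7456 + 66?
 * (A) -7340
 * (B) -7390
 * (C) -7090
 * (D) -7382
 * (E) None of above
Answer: B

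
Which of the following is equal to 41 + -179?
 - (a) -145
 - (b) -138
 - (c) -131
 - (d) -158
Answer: b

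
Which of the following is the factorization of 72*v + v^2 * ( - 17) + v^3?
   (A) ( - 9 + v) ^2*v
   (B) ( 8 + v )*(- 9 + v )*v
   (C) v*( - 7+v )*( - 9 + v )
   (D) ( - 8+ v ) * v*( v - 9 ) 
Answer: D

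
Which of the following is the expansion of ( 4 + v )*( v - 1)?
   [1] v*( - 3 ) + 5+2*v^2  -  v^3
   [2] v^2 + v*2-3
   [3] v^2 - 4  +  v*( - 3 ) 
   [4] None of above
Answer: 4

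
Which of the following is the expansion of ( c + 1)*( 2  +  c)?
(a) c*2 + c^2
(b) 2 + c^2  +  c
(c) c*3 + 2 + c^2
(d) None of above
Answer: c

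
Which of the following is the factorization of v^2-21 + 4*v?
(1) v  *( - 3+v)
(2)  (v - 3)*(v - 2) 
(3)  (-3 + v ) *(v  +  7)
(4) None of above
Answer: 3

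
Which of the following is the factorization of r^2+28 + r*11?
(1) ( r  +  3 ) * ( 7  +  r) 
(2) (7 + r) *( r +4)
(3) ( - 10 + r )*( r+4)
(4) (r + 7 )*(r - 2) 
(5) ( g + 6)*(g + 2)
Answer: 2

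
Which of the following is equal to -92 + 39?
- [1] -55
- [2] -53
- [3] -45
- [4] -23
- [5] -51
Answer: 2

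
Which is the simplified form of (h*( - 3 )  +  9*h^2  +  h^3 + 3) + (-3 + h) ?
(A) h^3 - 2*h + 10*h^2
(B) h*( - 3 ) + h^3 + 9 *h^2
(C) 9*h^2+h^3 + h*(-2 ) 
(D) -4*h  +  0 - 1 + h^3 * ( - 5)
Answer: C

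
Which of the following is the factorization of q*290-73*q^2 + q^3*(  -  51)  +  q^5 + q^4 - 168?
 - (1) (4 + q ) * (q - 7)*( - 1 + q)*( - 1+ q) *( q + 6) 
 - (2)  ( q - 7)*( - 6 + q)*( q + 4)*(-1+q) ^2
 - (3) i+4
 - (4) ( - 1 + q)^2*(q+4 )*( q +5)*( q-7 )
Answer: 1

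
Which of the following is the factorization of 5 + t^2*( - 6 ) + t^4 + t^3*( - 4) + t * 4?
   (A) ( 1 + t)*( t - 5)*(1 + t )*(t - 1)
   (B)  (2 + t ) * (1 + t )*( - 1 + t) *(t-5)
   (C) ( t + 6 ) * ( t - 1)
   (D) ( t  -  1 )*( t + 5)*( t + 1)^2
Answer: A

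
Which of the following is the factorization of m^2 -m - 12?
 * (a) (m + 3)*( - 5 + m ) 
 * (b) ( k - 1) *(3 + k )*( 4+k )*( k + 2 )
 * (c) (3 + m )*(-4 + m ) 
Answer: c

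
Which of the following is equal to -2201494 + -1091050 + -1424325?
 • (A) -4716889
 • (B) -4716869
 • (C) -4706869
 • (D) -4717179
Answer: B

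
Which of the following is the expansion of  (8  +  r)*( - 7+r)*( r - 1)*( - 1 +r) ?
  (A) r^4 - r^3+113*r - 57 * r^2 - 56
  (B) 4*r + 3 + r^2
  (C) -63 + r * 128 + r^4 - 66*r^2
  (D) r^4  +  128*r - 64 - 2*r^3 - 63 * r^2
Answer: A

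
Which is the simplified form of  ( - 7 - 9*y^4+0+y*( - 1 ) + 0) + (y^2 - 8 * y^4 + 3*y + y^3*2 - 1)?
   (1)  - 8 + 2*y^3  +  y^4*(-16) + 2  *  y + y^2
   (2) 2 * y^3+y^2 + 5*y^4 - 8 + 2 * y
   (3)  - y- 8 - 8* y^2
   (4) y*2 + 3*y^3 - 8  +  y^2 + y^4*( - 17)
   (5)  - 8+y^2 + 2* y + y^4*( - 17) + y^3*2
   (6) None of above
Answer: 5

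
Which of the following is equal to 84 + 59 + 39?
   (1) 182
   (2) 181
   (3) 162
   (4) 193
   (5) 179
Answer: 1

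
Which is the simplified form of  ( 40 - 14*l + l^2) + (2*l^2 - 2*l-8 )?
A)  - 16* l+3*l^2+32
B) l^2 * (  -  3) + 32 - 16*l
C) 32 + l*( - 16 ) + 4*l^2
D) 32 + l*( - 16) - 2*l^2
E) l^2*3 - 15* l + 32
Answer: A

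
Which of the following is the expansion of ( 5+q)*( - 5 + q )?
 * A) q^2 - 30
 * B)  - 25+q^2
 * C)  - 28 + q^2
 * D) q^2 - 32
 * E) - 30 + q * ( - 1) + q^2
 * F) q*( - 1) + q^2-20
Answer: B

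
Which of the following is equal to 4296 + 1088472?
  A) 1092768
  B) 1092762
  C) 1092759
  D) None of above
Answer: A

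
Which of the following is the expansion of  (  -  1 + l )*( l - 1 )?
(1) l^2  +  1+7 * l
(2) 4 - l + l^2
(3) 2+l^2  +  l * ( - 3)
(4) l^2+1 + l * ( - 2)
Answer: 4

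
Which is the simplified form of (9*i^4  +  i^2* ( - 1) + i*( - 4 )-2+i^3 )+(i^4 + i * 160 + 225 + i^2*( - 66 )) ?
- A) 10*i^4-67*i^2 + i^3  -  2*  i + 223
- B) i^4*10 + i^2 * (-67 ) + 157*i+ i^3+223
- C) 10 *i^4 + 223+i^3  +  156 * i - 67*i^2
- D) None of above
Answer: C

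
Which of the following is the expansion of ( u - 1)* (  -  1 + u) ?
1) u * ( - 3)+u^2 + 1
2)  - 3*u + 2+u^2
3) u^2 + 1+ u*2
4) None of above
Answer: 4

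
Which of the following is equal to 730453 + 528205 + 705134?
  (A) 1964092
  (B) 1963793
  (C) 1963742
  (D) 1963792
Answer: D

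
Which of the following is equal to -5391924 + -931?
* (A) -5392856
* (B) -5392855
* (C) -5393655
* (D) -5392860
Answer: B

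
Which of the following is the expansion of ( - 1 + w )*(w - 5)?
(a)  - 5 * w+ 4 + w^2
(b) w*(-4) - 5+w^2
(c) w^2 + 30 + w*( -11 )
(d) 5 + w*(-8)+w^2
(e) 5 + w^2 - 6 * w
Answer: e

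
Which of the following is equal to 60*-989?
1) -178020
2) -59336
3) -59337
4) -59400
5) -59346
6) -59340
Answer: 6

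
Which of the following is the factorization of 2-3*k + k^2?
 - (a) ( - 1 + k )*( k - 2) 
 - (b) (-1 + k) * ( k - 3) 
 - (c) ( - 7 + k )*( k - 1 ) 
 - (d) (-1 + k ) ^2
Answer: a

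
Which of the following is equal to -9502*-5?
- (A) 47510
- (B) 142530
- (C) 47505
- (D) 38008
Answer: A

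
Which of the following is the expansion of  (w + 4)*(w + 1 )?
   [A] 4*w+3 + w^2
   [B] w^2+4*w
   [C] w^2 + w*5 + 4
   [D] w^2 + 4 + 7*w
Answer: C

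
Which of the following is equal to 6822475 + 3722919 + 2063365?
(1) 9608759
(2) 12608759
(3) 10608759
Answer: 2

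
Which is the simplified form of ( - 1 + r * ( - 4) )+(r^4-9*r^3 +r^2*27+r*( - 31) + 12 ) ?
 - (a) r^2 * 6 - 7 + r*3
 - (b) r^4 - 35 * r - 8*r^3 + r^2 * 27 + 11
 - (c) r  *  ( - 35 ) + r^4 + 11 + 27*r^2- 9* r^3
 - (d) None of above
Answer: c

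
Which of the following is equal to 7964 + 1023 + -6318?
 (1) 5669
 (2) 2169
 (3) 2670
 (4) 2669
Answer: 4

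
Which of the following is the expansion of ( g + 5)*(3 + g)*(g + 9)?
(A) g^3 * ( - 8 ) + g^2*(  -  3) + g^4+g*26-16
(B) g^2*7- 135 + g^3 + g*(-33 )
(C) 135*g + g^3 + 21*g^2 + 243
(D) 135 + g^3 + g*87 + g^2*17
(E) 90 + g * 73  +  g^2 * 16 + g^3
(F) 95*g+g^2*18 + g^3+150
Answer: D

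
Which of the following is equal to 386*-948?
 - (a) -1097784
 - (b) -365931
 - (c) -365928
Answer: c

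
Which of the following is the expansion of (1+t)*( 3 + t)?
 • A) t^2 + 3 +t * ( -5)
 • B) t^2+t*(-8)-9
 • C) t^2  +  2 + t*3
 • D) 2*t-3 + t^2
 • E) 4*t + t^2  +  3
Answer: E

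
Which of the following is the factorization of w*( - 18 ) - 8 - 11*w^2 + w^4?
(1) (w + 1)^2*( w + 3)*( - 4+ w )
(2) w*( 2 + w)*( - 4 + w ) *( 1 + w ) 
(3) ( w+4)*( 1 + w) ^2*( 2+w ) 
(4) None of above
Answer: 4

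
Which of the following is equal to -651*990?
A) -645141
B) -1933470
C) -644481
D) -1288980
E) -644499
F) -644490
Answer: F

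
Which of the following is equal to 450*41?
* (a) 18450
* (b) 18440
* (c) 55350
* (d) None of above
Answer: a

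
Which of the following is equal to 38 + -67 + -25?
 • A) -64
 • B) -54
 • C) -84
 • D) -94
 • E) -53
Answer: B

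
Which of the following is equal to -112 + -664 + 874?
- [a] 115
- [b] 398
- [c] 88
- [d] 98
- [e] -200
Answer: d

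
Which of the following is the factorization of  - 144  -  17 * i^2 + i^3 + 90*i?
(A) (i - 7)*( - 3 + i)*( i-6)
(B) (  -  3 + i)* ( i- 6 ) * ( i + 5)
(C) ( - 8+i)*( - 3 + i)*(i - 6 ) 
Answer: C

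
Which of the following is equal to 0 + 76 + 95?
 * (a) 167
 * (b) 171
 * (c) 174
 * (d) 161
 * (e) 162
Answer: b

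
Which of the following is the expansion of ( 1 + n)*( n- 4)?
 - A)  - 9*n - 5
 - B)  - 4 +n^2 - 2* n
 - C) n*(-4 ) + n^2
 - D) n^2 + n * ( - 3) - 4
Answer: D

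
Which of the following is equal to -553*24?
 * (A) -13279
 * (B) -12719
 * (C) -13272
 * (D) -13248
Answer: C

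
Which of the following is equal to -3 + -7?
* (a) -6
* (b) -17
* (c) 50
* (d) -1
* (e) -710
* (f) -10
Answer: f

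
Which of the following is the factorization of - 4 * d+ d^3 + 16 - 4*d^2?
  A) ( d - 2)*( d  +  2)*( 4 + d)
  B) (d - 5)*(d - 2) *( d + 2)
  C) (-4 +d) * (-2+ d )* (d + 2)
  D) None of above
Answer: C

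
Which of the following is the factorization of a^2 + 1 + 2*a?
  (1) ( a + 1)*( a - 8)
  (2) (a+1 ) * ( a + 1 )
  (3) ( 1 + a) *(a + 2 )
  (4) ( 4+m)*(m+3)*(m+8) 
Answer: 2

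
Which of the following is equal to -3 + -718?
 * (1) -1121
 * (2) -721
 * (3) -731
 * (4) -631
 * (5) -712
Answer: 2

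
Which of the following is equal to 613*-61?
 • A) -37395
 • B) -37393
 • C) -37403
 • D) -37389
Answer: B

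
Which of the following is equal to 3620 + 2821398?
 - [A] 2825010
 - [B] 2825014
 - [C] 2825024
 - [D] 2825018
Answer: D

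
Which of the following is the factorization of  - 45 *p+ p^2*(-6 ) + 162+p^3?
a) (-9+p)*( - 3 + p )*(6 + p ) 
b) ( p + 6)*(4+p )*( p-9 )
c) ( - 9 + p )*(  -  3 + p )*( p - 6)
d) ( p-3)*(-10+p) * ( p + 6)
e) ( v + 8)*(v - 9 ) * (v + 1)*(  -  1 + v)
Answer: a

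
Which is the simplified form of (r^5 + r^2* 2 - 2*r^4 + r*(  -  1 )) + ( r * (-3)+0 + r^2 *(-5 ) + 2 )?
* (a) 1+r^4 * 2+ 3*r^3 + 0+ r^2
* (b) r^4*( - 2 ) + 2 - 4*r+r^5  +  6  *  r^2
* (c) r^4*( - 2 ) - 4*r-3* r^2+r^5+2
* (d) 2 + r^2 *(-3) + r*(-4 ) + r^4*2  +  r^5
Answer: c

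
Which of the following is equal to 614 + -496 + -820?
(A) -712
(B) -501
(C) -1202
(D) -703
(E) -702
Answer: E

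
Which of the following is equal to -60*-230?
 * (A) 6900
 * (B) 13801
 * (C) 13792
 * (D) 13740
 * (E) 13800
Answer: E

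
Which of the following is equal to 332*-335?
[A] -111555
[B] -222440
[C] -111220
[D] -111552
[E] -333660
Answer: C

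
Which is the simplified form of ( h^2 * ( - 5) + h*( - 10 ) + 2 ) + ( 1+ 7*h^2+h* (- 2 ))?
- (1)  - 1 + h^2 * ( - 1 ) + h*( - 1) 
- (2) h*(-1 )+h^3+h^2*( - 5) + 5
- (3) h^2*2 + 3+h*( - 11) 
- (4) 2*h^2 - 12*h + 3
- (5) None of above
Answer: 4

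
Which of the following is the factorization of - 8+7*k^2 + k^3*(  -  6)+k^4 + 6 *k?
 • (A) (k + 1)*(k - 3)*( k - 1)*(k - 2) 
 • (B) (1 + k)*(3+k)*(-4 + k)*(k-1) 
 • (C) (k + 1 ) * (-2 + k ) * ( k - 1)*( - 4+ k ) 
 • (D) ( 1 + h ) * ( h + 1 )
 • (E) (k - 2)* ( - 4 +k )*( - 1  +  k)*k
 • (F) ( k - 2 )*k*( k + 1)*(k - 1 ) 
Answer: C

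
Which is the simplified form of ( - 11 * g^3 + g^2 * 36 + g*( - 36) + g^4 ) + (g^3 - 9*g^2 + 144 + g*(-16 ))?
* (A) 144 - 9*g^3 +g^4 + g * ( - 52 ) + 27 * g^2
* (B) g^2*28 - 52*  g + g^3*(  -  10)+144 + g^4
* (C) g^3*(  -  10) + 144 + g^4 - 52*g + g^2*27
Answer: C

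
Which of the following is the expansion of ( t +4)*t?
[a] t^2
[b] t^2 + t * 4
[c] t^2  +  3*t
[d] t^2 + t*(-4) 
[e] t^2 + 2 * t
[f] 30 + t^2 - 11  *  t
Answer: b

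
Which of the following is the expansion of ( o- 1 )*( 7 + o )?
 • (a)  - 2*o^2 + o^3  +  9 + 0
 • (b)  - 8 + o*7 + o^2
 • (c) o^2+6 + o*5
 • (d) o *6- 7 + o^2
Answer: d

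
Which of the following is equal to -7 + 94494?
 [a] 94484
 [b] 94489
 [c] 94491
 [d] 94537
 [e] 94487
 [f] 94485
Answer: e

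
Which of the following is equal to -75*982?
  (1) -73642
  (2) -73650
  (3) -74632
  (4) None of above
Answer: 2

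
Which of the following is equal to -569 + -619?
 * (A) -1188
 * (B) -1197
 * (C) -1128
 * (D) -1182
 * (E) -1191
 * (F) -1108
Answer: A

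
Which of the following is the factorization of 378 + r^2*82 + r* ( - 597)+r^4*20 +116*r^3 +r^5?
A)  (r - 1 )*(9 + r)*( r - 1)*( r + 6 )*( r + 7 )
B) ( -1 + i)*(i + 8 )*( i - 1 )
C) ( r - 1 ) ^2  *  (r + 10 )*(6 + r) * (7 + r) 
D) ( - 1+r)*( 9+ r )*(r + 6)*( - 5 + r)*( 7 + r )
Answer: A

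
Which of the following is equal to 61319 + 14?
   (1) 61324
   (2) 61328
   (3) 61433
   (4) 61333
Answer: 4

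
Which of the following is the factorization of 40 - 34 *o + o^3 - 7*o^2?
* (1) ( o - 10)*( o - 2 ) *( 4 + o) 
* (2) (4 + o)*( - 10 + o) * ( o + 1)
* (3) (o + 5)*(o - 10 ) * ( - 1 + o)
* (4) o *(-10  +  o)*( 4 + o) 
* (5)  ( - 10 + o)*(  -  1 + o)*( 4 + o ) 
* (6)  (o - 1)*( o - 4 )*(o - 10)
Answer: 5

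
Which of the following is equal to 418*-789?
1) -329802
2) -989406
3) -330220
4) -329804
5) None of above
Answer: 1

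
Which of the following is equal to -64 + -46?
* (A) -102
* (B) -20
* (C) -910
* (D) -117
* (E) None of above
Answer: E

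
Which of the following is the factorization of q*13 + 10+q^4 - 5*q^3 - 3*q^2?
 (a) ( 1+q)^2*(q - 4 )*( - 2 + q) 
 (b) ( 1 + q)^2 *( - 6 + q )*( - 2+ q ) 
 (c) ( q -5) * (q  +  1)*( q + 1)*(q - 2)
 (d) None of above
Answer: c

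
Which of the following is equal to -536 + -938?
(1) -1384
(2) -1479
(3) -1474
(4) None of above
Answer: 3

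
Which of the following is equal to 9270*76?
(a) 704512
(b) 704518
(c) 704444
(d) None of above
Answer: d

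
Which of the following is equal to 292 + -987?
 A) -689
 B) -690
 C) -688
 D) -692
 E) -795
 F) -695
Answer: F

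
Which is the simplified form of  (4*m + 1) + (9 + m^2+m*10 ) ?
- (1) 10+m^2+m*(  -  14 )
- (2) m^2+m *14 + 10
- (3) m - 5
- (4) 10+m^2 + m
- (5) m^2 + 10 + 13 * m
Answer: 2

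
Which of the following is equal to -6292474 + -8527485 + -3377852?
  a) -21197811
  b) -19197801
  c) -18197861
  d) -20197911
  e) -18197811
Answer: e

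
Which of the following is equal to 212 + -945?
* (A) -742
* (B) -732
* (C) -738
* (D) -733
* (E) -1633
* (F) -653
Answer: D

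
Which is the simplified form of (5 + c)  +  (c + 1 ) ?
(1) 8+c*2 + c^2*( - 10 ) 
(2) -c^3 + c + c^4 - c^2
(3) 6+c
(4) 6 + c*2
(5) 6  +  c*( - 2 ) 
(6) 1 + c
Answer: 4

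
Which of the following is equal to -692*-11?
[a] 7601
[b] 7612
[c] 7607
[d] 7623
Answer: b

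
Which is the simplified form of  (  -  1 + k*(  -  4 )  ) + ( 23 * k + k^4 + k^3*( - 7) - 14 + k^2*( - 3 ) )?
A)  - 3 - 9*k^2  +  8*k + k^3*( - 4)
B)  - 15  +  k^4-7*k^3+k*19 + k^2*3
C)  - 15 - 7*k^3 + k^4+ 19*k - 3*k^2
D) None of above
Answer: C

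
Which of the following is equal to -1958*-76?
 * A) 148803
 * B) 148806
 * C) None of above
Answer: C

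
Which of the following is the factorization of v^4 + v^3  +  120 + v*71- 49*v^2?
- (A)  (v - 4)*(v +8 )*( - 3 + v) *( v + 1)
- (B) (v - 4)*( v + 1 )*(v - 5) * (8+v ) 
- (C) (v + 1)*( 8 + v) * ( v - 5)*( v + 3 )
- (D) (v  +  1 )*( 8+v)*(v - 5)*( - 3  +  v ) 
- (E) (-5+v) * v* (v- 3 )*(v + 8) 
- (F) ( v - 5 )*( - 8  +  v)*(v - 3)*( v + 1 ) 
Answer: D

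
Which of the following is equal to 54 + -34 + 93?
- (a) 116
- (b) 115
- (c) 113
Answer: c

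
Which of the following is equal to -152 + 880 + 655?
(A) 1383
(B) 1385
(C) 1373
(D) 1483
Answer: A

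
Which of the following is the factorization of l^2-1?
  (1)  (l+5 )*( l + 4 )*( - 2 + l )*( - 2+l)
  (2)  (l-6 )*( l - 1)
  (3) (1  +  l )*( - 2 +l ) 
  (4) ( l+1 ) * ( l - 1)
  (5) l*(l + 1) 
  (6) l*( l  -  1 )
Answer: 4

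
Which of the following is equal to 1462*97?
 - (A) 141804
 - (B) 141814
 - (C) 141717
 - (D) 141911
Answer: B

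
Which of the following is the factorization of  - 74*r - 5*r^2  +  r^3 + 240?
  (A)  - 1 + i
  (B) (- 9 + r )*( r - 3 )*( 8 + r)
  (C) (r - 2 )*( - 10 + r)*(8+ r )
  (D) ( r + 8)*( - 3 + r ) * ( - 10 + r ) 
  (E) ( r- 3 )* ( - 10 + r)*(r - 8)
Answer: D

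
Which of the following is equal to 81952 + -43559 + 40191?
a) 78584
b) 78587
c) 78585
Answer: a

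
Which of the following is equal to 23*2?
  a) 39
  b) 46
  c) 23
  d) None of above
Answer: b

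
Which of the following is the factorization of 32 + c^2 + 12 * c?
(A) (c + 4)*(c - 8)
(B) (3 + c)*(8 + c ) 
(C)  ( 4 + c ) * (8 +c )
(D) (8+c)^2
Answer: C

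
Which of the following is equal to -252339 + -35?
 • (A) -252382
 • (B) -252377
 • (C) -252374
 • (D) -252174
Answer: C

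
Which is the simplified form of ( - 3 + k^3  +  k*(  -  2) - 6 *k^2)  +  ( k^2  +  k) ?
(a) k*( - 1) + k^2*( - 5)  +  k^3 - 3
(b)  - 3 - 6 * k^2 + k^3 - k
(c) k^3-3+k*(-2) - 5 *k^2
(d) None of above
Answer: a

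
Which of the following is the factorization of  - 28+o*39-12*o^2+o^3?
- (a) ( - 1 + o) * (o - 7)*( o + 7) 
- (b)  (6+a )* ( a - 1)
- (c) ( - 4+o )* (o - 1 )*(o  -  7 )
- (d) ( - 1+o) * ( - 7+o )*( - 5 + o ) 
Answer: c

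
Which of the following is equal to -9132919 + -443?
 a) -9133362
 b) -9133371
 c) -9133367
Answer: a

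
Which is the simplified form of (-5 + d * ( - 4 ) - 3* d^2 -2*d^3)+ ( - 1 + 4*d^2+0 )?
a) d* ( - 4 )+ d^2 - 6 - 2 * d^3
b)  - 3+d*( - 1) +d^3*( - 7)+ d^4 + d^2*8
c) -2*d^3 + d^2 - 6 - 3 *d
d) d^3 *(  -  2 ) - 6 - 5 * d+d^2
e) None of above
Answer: a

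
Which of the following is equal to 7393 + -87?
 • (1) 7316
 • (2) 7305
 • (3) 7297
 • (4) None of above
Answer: 4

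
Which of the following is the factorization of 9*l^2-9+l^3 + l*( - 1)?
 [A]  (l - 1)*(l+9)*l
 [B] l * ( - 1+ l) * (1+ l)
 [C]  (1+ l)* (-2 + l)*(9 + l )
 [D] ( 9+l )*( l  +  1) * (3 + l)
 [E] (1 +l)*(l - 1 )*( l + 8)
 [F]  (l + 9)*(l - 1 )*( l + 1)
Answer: F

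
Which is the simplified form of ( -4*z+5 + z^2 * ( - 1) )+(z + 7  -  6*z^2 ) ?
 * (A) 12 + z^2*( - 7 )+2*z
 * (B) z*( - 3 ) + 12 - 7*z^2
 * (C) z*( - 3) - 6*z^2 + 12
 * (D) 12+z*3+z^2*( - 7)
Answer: B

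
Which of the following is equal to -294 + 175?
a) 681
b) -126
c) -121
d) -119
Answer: d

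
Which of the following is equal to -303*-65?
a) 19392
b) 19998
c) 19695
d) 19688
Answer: c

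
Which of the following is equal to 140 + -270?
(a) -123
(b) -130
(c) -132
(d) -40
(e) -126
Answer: b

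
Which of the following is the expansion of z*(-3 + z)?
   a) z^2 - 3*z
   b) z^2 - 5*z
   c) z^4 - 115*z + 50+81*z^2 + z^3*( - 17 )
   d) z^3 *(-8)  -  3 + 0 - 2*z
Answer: a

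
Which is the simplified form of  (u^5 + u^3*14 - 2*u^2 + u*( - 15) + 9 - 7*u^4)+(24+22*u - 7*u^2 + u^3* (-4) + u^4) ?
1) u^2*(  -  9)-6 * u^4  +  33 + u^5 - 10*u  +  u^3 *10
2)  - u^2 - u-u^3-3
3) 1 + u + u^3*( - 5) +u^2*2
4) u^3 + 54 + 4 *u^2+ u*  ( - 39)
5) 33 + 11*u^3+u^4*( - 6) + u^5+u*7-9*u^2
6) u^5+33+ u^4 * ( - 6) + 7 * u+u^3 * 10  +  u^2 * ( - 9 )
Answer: 6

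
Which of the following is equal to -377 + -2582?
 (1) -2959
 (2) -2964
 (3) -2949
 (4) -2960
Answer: 1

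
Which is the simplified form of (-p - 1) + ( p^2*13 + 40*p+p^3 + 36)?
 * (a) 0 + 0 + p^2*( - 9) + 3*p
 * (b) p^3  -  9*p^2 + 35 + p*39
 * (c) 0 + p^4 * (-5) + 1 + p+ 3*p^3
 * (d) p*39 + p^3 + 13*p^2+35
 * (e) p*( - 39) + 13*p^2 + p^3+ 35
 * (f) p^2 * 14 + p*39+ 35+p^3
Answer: d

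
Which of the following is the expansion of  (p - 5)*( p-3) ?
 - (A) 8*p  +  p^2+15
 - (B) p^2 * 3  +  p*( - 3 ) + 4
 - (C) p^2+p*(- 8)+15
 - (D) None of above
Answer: C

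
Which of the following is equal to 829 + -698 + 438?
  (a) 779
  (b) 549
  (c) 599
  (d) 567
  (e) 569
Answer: e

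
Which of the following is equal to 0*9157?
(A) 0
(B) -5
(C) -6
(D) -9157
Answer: A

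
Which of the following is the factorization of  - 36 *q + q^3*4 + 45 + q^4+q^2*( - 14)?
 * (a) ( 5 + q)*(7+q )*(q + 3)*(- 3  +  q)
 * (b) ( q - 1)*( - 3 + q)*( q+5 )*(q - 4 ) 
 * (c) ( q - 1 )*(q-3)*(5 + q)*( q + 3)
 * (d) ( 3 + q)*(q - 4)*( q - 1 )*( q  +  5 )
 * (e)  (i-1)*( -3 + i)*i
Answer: c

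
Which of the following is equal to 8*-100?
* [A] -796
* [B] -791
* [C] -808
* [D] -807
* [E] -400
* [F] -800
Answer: F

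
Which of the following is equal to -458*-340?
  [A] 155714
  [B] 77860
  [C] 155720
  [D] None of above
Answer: C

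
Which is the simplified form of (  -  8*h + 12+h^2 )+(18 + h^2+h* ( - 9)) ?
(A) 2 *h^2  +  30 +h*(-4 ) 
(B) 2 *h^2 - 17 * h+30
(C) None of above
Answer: B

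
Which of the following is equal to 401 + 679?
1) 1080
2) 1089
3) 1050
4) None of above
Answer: 1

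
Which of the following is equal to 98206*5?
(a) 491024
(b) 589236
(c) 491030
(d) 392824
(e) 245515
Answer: c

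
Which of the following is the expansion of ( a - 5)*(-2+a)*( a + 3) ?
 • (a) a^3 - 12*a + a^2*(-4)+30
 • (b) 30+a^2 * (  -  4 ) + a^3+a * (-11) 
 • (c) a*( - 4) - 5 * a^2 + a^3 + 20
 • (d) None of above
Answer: b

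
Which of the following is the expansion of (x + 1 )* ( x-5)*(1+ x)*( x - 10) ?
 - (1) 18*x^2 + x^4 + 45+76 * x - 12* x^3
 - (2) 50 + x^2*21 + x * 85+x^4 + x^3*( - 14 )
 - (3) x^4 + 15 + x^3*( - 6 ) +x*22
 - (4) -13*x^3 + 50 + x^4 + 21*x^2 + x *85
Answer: 4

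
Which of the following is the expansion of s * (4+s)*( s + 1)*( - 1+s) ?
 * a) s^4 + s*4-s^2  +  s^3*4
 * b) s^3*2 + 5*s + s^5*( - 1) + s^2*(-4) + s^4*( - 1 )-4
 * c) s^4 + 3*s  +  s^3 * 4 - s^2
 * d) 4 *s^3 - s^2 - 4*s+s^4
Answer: d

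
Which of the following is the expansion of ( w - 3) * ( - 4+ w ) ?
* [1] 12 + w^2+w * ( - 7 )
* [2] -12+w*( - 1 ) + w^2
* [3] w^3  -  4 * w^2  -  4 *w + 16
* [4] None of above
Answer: 1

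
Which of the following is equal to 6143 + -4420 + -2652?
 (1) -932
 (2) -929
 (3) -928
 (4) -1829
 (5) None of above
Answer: 2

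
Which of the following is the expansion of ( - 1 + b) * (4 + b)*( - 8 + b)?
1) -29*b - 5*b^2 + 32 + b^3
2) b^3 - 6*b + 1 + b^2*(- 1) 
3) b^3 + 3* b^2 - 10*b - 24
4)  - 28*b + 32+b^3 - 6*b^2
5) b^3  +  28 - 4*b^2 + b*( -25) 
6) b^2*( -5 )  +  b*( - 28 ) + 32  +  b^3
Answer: 6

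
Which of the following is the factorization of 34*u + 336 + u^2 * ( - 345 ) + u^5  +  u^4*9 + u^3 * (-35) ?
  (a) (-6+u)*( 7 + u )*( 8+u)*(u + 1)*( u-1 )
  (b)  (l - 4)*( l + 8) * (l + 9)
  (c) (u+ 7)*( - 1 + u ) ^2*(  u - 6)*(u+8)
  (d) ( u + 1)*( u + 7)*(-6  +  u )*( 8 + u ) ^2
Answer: a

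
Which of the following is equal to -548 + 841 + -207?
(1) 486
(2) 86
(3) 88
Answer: 2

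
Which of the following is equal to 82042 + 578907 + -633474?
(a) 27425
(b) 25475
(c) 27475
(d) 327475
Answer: c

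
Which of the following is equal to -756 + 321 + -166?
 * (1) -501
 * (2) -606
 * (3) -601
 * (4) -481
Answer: 3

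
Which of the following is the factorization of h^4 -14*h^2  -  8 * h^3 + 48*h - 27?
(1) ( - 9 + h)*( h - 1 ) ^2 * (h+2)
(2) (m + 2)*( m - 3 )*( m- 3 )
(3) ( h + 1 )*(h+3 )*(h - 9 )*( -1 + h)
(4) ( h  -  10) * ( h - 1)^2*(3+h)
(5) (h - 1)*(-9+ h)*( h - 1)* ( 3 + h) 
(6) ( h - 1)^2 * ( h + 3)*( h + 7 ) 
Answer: 5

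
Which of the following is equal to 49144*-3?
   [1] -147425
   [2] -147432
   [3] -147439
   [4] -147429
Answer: 2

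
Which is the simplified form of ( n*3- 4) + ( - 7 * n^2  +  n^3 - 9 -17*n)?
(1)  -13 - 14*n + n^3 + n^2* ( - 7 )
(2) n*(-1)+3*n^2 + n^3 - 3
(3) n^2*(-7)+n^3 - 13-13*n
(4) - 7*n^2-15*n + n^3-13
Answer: 1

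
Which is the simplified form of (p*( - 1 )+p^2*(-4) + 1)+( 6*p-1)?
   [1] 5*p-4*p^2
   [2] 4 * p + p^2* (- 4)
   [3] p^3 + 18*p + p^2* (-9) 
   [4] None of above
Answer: 1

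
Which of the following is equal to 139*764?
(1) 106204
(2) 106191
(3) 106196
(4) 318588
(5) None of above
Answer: 3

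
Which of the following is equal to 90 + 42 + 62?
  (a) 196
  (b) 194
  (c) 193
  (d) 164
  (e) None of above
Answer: b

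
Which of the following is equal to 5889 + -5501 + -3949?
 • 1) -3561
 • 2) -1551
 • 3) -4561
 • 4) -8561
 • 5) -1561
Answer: 1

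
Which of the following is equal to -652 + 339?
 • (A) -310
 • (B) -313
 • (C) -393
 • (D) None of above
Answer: B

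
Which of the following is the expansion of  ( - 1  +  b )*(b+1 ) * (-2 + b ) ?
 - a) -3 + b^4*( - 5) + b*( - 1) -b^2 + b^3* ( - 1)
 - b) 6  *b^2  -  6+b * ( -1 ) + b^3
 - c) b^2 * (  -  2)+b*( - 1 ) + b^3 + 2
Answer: c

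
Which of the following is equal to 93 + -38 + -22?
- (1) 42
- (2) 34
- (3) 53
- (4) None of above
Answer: 4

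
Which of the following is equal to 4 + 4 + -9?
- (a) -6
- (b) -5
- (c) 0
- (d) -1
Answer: d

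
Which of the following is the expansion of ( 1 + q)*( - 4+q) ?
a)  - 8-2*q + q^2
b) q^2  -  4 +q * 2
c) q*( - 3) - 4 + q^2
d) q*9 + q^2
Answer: c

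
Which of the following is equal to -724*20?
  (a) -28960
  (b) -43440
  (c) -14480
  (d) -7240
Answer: c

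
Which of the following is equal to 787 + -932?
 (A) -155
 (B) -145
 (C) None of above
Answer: B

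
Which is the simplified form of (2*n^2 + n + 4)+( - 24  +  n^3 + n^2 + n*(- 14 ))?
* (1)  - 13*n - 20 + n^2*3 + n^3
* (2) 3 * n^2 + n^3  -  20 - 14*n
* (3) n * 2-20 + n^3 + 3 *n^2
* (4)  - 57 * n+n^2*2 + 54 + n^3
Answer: 1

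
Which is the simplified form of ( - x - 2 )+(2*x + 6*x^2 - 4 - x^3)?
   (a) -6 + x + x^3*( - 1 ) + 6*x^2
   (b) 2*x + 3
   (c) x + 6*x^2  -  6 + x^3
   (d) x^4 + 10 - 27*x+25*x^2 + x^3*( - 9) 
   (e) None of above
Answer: a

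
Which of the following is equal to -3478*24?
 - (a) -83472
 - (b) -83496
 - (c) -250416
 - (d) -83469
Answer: a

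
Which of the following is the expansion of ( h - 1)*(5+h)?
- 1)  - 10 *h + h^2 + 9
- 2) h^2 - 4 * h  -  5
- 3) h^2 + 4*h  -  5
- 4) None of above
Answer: 3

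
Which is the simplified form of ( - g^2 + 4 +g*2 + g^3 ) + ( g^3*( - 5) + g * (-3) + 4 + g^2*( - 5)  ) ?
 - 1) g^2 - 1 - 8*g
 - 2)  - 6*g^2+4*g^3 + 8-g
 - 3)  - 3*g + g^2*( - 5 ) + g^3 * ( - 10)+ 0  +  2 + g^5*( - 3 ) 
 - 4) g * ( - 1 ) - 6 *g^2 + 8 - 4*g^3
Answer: 4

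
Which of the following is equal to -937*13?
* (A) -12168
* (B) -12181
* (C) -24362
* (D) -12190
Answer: B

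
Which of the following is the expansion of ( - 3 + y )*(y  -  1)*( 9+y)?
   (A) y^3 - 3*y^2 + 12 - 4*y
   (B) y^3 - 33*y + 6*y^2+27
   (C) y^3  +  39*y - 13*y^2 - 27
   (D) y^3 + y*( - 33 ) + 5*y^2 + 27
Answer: D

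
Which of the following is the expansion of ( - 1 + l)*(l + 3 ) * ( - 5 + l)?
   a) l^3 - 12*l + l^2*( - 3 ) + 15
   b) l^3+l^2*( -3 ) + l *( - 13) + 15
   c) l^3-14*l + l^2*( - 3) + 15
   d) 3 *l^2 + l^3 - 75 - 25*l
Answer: b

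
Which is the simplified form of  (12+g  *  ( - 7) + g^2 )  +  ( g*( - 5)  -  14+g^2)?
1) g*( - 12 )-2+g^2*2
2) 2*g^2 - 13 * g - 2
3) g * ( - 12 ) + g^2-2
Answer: 1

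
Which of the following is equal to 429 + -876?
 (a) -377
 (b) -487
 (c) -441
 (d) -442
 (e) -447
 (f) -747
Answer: e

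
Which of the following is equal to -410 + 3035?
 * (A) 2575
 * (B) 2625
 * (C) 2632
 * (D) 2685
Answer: B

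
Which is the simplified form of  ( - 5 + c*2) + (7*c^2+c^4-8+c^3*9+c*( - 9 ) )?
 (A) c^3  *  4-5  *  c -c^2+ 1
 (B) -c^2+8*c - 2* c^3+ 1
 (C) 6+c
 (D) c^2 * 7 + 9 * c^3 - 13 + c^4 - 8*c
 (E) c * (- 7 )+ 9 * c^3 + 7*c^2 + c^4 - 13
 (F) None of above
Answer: E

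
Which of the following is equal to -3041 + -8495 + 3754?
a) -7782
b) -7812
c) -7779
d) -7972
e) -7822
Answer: a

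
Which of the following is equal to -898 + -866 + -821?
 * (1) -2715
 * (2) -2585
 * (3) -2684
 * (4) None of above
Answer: 2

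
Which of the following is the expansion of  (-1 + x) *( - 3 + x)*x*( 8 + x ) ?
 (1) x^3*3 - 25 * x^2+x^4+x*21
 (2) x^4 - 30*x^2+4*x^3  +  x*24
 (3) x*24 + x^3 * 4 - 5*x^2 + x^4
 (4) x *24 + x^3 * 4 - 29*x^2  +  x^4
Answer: 4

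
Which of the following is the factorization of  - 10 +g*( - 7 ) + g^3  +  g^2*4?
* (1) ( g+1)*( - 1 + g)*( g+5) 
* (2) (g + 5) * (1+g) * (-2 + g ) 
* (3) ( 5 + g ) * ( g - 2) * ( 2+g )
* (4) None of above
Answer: 2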